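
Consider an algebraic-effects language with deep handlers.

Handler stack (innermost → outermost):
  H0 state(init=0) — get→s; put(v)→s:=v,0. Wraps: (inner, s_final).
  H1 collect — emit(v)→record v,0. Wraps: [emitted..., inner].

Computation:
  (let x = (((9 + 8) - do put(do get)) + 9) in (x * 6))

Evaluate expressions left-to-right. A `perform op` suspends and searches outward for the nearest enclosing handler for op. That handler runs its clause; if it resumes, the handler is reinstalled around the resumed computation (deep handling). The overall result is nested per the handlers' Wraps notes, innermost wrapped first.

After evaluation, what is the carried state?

Working:
get @ H0 ⇒ 0
put(0) @ H0 ⇒ s:=0
H0 returns (156, 0)
H1 returns [(156, 0)]
= [(156, 0)]

Answer: 0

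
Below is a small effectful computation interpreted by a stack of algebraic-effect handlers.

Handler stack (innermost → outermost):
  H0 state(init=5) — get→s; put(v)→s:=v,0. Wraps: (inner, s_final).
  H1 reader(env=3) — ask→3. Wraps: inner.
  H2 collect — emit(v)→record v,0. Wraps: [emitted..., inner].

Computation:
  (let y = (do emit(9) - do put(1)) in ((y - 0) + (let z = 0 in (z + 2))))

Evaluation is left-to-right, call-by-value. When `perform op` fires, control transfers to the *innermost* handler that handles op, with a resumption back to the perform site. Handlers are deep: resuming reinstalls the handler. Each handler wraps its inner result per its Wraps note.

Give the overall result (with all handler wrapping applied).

Evaluation trace:
emit(9) @ H2 ⇒ out+=9
put(1) @ H0 ⇒ s:=1
H0 returns (2, 1)
H1 returns (2, 1)
H2 returns [9, (2, 1)]
= [9, (2, 1)]

Answer: [9, (2, 1)]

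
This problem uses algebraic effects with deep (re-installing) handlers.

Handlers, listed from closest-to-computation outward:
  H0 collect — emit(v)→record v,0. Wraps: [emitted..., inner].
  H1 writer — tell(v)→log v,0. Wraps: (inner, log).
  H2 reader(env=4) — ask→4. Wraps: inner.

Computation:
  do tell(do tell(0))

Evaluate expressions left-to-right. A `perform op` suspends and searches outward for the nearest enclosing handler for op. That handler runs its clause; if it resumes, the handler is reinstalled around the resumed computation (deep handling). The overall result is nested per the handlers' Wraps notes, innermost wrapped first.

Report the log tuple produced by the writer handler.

Answer: (0, 0)

Evaluation trace:
tell(0) @ H1 ⇒ log+=0
tell(0) @ H1 ⇒ log+=0
H0 returns [0]
H1 returns ([0], (0, 0))
H2 returns ([0], (0, 0))
= ([0], (0, 0))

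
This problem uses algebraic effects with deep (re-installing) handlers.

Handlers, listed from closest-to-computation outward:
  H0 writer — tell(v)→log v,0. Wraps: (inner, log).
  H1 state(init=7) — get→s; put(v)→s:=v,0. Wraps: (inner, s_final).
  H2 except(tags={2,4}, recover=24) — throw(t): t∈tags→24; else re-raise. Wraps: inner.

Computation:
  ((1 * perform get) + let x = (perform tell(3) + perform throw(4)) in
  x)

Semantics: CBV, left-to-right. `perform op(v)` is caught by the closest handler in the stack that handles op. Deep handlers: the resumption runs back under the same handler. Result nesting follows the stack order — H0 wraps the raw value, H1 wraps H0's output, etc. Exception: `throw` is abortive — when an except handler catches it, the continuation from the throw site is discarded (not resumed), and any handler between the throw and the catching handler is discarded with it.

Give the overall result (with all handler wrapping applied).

Answer: 24

Working:
get @ H1 ⇒ 7
tell(3) @ H0 ⇒ log+=3
throw(4) @ H2 caught ⇒ 24
= 24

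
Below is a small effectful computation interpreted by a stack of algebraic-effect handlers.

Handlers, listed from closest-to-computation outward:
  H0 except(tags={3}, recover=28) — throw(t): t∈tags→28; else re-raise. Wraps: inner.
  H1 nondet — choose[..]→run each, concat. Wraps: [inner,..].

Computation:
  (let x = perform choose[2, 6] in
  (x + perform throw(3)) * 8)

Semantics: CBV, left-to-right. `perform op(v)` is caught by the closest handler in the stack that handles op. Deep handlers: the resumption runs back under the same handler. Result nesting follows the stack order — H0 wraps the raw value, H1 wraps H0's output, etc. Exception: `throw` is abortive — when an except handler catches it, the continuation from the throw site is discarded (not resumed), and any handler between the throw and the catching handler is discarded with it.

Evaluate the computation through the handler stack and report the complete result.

Answer: [28, 28]

Working:
choose[2, 6] @ H1
  branch[0] choose=2:
    throw(3) @ H0 caught ⇒ 28
    H1 returns [28]
  branch[1] choose=6:
    throw(3) @ H0 caught ⇒ 28
    H1 returns [28]
= [28, 28]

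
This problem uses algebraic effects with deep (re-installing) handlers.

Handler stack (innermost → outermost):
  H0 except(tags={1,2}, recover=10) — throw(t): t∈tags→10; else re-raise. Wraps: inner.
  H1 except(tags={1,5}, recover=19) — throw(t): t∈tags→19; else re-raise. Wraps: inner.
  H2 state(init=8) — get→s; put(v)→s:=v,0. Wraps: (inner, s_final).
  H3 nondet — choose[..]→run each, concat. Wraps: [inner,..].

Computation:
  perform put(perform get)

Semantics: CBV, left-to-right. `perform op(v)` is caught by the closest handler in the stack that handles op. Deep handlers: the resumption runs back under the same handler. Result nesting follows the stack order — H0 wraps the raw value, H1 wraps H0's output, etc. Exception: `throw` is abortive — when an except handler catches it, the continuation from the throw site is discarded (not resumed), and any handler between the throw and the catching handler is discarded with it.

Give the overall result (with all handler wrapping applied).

Answer: [(0, 8)]

Evaluation trace:
get @ H2 ⇒ 8
put(8) @ H2 ⇒ s:=8
H0 returns 0
H1 returns 0
H2 returns (0, 8)
H3 returns [(0, 8)]
= [(0, 8)]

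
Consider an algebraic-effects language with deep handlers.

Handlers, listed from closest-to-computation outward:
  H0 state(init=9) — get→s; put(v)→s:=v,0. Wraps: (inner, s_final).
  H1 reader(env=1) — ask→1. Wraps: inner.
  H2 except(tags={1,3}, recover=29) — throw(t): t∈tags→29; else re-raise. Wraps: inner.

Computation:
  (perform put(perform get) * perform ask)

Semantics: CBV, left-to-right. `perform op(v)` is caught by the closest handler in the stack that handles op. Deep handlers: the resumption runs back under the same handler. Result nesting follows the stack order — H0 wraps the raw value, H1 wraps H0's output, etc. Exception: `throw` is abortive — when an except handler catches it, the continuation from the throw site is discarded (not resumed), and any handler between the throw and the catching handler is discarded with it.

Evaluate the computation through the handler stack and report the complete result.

Working:
get @ H0 ⇒ 9
put(9) @ H0 ⇒ s:=9
ask @ H1 ⇒ 1
H0 returns (0, 9)
H1 returns (0, 9)
H2 returns (0, 9)
= (0, 9)

Answer: (0, 9)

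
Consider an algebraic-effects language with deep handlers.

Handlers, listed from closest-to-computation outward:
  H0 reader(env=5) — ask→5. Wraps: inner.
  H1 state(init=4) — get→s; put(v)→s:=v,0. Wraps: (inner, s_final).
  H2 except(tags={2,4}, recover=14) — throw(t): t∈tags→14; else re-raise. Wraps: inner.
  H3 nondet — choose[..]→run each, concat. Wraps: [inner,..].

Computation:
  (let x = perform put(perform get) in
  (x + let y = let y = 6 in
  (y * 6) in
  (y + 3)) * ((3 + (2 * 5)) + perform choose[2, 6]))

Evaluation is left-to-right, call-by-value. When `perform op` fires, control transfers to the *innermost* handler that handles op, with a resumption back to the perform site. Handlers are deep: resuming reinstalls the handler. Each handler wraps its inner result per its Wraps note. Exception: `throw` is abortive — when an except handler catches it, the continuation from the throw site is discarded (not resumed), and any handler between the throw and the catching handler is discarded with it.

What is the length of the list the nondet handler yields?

Evaluation trace:
get @ H1 ⇒ 4
put(4) @ H1 ⇒ s:=4
choose[2, 6] @ H3
  branch[0] choose=2:
    H0 returns 585
    H1 returns (585, 4)
    H2 returns (585, 4)
    H3 returns [(585, 4)]
  branch[1] choose=6:
    H0 returns 741
    H1 returns (741, 4)
    H2 returns (741, 4)
    H3 returns [(741, 4)]
= [(585, 4), (741, 4)]

Answer: 2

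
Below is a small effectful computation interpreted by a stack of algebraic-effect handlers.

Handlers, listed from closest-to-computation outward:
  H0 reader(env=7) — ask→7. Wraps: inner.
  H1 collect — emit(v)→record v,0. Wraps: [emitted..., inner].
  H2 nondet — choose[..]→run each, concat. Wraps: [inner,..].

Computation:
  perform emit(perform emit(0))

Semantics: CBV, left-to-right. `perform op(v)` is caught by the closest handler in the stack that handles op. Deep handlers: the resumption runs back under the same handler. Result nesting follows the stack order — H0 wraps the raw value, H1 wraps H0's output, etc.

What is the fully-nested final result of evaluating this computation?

Step-by-step:
emit(0) @ H1 ⇒ out+=0
emit(0) @ H1 ⇒ out+=0
H0 returns 0
H1 returns [0, 0, 0]
H2 returns [[0, 0, 0]]
= [[0, 0, 0]]

Answer: [[0, 0, 0]]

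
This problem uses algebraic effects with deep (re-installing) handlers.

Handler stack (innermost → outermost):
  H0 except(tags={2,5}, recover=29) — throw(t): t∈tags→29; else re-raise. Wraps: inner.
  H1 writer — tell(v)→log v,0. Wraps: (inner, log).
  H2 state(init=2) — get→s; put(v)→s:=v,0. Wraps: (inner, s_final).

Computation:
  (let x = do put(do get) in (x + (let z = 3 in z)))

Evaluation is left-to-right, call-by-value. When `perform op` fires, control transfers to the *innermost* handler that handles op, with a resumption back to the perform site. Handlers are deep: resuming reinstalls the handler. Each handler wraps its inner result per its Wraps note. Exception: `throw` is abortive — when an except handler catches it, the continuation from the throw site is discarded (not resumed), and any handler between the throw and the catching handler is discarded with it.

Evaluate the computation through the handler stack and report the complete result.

Evaluation trace:
get @ H2 ⇒ 2
put(2) @ H2 ⇒ s:=2
H0 returns 3
H1 returns (3, ())
H2 returns ((3, ()), 2)
= ((3, ()), 2)

Answer: ((3, ()), 2)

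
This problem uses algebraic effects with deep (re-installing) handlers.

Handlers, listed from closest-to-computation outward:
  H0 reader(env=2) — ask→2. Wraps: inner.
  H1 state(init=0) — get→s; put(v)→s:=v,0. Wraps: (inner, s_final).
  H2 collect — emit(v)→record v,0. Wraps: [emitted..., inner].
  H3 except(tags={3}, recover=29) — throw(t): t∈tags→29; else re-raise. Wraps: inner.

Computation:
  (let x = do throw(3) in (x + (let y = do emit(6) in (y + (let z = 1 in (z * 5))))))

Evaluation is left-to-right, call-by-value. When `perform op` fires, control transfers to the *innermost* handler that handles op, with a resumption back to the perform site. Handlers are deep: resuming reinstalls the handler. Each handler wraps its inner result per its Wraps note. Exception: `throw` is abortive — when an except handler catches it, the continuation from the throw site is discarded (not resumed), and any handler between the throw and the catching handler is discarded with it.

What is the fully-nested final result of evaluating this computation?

Step-by-step:
throw(3) @ H3 caught ⇒ 29
= 29

Answer: 29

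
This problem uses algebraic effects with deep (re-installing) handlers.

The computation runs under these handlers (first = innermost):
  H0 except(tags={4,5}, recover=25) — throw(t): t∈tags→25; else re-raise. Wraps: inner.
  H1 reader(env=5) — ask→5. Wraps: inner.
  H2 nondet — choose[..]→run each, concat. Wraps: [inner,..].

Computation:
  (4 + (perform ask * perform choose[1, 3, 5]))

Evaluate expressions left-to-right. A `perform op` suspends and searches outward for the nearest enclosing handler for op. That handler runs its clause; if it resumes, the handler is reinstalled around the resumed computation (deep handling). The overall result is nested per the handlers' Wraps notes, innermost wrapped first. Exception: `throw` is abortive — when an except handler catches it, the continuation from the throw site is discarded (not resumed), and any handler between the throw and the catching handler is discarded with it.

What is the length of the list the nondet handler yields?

Answer: 3

Evaluation trace:
ask @ H1 ⇒ 5
choose[1, 3, 5] @ H2
  branch[0] choose=1:
    H0 returns 9
    H1 returns 9
    H2 returns [9]
  branch[1] choose=3:
    H0 returns 19
    H1 returns 19
    H2 returns [19]
  branch[2] choose=5:
    H0 returns 29
    H1 returns 29
    H2 returns [29]
= [9, 19, 29]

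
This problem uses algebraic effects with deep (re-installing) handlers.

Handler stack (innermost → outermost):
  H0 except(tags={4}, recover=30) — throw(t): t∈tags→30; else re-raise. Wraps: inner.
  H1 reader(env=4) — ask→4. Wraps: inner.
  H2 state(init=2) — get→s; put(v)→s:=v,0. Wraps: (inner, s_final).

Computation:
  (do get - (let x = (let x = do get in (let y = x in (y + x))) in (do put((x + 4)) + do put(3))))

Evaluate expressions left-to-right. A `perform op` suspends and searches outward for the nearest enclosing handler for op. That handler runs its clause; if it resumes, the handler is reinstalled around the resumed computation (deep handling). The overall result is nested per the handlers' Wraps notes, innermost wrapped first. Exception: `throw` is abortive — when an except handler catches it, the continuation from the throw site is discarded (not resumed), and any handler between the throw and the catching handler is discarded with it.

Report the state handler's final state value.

Working:
get @ H2 ⇒ 2
get @ H2 ⇒ 2
put(8) @ H2 ⇒ s:=8
put(3) @ H2 ⇒ s:=3
H0 returns 2
H1 returns 2
H2 returns (2, 3)
= (2, 3)

Answer: 3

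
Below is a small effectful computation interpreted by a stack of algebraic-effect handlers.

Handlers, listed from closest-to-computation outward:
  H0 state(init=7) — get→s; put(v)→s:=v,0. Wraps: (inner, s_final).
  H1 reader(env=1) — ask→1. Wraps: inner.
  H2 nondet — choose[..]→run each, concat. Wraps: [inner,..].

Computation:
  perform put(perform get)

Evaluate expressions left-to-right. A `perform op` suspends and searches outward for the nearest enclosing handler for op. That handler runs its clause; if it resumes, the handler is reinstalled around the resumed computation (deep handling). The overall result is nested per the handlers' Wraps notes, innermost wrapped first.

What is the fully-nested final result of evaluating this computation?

Working:
get @ H0 ⇒ 7
put(7) @ H0 ⇒ s:=7
H0 returns (0, 7)
H1 returns (0, 7)
H2 returns [(0, 7)]
= [(0, 7)]

Answer: [(0, 7)]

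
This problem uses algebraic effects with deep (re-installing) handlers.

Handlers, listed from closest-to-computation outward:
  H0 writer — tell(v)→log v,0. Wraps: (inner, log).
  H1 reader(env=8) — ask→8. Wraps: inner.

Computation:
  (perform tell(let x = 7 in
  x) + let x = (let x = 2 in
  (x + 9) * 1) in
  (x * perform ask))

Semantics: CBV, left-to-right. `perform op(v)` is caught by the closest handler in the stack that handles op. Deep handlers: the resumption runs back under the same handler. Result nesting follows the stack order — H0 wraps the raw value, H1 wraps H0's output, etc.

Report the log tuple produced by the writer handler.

Working:
tell(7) @ H0 ⇒ log+=7
ask @ H1 ⇒ 8
H0 returns (88, (7))
H1 returns (88, (7))
= (88, (7))

Answer: (7)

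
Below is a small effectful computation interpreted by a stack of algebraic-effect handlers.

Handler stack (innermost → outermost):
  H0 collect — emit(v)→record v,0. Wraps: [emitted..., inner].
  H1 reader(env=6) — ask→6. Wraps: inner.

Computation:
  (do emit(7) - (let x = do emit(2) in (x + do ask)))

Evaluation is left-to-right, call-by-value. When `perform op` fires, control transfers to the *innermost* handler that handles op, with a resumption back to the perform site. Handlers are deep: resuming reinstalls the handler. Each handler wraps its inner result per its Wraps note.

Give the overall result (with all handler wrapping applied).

Working:
emit(7) @ H0 ⇒ out+=7
emit(2) @ H0 ⇒ out+=2
ask @ H1 ⇒ 6
H0 returns [7, 2, -6]
H1 returns [7, 2, -6]
= [7, 2, -6]

Answer: [7, 2, -6]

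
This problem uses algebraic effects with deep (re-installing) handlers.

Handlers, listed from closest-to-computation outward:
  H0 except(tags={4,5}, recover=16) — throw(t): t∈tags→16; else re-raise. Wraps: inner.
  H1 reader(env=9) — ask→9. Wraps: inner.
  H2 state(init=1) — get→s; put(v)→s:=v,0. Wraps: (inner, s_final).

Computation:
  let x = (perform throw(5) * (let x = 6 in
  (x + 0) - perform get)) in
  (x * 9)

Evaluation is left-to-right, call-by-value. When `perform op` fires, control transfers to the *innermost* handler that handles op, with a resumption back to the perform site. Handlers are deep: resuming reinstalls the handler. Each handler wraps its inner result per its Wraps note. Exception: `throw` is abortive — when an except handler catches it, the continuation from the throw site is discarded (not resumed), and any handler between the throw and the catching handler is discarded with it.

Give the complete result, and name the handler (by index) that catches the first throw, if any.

Answer: (16, 1) ; first throw caught by: H0

Evaluation trace:
throw(5) @ H0 caught ⇒ 16
H1 returns 16
H2 returns (16, 1)
= (16, 1)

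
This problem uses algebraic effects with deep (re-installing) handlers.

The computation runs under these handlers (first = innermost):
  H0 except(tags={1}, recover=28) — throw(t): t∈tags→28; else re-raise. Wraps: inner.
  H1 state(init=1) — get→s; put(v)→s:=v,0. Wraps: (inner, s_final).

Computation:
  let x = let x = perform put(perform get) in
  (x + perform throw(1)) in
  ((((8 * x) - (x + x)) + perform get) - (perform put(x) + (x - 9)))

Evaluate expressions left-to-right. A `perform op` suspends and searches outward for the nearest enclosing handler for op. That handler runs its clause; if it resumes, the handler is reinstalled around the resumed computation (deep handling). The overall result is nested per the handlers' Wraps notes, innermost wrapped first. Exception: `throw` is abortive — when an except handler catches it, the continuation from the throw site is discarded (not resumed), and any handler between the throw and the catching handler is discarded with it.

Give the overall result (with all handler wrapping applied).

Evaluation trace:
get @ H1 ⇒ 1
put(1) @ H1 ⇒ s:=1
throw(1) @ H0 caught ⇒ 28
H1 returns (28, 1)
= (28, 1)

Answer: (28, 1)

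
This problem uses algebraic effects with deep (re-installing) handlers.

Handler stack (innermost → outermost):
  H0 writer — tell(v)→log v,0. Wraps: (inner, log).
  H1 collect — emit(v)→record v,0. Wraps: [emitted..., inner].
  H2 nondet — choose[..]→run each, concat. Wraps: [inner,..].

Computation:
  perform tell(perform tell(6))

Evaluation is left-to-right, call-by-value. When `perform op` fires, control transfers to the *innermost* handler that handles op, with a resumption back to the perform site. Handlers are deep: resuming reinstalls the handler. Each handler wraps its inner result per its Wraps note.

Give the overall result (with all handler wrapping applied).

Answer: [[(0, (6, 0))]]

Working:
tell(6) @ H0 ⇒ log+=6
tell(0) @ H0 ⇒ log+=0
H0 returns (0, (6, 0))
H1 returns [(0, (6, 0))]
H2 returns [[(0, (6, 0))]]
= [[(0, (6, 0))]]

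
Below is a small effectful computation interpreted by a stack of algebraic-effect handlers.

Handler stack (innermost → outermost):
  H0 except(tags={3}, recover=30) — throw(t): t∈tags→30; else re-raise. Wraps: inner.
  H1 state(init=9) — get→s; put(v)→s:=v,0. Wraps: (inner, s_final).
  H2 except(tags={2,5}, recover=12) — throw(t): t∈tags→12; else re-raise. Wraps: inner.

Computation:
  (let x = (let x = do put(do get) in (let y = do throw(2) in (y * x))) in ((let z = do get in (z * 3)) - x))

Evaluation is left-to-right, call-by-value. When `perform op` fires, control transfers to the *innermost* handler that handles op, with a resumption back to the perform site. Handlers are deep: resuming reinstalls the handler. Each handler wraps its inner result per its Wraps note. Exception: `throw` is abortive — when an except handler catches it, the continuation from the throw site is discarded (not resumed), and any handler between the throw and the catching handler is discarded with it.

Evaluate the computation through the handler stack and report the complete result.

Answer: 12

Step-by-step:
get @ H1 ⇒ 9
put(9) @ H1 ⇒ s:=9
throw(2) @ H0 re-raised
throw(2) @ H2 caught ⇒ 12
= 12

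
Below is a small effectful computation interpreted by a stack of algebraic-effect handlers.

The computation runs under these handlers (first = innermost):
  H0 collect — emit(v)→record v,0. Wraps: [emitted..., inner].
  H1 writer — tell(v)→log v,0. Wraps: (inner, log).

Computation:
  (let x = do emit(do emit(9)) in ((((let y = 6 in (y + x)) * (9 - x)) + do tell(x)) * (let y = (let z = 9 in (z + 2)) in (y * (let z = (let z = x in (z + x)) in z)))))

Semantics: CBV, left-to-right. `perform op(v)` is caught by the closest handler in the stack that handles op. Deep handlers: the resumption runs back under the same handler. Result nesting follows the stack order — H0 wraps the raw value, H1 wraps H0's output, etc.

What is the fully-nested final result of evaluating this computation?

Answer: ([9, 0, 0], (0))

Step-by-step:
emit(9) @ H0 ⇒ out+=9
emit(0) @ H0 ⇒ out+=0
tell(0) @ H1 ⇒ log+=0
H0 returns [9, 0, 0]
H1 returns ([9, 0, 0], (0))
= ([9, 0, 0], (0))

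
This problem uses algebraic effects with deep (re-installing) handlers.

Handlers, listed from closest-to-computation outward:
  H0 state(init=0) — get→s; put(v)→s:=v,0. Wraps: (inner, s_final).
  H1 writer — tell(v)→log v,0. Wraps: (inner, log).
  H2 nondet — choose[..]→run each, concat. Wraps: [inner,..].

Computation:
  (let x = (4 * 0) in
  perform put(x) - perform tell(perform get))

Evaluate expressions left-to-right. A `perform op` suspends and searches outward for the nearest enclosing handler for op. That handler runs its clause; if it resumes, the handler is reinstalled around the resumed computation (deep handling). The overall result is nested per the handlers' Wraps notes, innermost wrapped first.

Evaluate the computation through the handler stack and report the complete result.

Step-by-step:
put(0) @ H0 ⇒ s:=0
get @ H0 ⇒ 0
tell(0) @ H1 ⇒ log+=0
H0 returns (0, 0)
H1 returns ((0, 0), (0))
H2 returns [((0, 0), (0))]
= [((0, 0), (0))]

Answer: [((0, 0), (0))]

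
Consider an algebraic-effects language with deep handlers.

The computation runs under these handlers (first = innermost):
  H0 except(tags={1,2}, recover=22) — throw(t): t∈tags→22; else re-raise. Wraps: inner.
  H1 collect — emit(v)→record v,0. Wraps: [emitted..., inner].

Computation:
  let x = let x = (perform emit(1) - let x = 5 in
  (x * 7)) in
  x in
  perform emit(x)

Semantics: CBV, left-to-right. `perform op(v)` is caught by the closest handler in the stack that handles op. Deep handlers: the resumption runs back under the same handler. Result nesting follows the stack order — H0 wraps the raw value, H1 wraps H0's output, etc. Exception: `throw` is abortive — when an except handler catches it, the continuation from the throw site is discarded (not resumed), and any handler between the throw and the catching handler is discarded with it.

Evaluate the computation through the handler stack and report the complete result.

Evaluation trace:
emit(1) @ H1 ⇒ out+=1
emit(-35) @ H1 ⇒ out+=-35
H0 returns 0
H1 returns [1, -35, 0]
= [1, -35, 0]

Answer: [1, -35, 0]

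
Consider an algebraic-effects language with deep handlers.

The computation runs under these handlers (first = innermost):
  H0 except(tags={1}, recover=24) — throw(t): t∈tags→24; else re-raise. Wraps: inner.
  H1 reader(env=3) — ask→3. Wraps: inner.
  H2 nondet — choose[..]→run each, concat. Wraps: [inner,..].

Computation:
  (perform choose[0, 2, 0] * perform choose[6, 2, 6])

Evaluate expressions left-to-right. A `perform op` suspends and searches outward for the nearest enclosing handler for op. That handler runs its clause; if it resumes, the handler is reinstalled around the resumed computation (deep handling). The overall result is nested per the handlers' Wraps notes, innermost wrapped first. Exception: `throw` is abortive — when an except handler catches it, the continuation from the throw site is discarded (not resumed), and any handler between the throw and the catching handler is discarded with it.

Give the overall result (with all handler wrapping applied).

Answer: [0, 0, 0, 12, 4, 12, 0, 0, 0]

Step-by-step:
choose[0, 2, 0] @ H2
  branch[0] choose=0:
    choose[6, 2, 6] @ H2
      branch[0] choose=6:
        H0 returns 0
        H1 returns 0
        H2 returns [0]
      branch[1] choose=2:
        H0 returns 0
        H1 returns 0
        H2 returns [0]
      branch[2] choose=6:
        H0 returns 0
        H1 returns 0
        H2 returns [0]
  branch[1] choose=2:
    choose[6, 2, 6] @ H2
      branch[0] choose=6:
        H0 returns 12
        H1 returns 12
        H2 returns [12]
      branch[1] choose=2:
        H0 returns 4
        H1 returns 4
        H2 returns [4]
      branch[2] choose=6:
        H0 returns 12
        H1 returns 12
        H2 returns [12]
  branch[2] choose=0:
    choose[6, 2, 6] @ H2
      branch[0] choose=6:
        H0 returns 0
        H1 returns 0
        H2 returns [0]
      branch[1] choose=2:
        H0 returns 0
        H1 returns 0
        H2 returns [0]
      branch[2] choose=6:
        H0 returns 0
        H1 returns 0
        H2 returns [0]
= [0, 0, 0, 12, 4, 12, 0, 0, 0]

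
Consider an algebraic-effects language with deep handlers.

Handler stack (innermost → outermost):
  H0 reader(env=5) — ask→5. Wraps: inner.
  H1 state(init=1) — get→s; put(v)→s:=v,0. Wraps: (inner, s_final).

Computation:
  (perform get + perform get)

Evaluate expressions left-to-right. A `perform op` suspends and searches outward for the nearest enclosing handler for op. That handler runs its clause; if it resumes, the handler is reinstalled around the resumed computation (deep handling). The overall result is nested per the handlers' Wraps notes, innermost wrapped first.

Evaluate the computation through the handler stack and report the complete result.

Step-by-step:
get @ H1 ⇒ 1
get @ H1 ⇒ 1
H0 returns 2
H1 returns (2, 1)
= (2, 1)

Answer: (2, 1)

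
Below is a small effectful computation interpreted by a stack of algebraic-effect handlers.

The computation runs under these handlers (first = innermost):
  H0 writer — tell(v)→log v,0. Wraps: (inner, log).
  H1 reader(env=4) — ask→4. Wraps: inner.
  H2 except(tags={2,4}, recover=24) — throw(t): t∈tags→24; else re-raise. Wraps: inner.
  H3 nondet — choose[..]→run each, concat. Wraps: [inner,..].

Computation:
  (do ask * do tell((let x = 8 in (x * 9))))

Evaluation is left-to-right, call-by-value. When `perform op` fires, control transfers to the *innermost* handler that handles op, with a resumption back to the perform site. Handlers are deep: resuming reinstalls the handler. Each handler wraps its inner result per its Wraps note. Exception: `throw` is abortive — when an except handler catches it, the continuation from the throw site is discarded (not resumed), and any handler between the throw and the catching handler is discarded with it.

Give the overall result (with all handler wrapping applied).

Evaluation trace:
ask @ H1 ⇒ 4
tell(72) @ H0 ⇒ log+=72
H0 returns (0, (72))
H1 returns (0, (72))
H2 returns (0, (72))
H3 returns [(0, (72))]
= [(0, (72))]

Answer: [(0, (72))]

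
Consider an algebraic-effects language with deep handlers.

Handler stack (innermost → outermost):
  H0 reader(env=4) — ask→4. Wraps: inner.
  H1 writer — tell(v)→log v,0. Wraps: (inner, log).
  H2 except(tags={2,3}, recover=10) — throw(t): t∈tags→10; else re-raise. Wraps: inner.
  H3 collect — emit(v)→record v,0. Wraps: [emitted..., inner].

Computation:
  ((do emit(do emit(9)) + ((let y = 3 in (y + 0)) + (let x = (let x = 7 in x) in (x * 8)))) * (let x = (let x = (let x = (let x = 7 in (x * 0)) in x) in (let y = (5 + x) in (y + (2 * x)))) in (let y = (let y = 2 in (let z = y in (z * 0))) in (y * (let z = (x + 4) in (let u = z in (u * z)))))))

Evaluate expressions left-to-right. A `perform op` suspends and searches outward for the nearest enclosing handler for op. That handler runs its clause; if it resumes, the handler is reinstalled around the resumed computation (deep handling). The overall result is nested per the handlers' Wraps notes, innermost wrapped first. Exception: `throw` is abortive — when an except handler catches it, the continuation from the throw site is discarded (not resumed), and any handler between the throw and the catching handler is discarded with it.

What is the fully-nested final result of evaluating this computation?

Answer: [9, 0, (0, ())]

Evaluation trace:
emit(9) @ H3 ⇒ out+=9
emit(0) @ H3 ⇒ out+=0
H0 returns 0
H1 returns (0, ())
H2 returns (0, ())
H3 returns [9, 0, (0, ())]
= [9, 0, (0, ())]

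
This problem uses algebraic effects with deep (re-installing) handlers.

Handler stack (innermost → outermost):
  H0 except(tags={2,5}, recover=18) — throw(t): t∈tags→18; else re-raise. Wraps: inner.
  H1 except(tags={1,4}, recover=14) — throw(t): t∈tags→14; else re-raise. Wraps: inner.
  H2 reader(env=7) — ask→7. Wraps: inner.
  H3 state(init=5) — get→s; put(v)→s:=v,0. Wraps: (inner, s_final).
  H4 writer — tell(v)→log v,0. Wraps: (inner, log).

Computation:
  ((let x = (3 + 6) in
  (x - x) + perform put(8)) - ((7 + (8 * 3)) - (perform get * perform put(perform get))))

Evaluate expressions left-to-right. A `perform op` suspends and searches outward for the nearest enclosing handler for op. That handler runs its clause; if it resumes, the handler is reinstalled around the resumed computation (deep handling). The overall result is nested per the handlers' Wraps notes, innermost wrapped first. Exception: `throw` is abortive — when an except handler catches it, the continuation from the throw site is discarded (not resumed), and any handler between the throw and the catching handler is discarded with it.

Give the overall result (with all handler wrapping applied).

Evaluation trace:
put(8) @ H3 ⇒ s:=8
get @ H3 ⇒ 8
get @ H3 ⇒ 8
put(8) @ H3 ⇒ s:=8
H0 returns -31
H1 returns -31
H2 returns -31
H3 returns (-31, 8)
H4 returns ((-31, 8), ())
= ((-31, 8), ())

Answer: ((-31, 8), ())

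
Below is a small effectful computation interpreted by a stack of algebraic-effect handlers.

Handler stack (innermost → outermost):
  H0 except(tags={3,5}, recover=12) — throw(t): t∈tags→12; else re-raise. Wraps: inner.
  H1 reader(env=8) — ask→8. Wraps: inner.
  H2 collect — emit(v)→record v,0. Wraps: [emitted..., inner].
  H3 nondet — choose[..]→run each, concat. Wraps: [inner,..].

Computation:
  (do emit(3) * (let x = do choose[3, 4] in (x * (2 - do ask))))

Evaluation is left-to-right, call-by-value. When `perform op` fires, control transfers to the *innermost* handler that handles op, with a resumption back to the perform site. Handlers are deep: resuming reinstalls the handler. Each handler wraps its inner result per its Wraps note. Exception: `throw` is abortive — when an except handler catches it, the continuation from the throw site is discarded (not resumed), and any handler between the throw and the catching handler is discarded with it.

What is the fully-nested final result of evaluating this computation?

Answer: [[3, 0], [3, 0]]

Working:
emit(3) @ H2 ⇒ out+=3
choose[3, 4] @ H3
  branch[0] choose=3:
    ask @ H1 ⇒ 8
    H0 returns 0
    H1 returns 0
    H2 returns [3, 0]
    H3 returns [[3, 0]]
  branch[1] choose=4:
    ask @ H1 ⇒ 8
    H0 returns 0
    H1 returns 0
    H2 returns [3, 0]
    H3 returns [[3, 0]]
= [[3, 0], [3, 0]]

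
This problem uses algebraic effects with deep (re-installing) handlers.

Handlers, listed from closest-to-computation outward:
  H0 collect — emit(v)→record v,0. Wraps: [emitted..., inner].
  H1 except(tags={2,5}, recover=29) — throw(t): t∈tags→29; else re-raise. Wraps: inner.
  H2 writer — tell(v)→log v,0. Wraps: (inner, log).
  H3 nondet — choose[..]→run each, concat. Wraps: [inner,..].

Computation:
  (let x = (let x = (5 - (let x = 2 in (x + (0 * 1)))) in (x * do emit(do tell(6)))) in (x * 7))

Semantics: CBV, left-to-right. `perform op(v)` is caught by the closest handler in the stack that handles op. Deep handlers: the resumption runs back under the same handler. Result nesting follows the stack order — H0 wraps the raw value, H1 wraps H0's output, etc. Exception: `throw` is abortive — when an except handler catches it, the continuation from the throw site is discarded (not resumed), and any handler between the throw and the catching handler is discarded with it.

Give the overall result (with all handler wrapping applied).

Answer: [([0, 0], (6))]

Step-by-step:
tell(6) @ H2 ⇒ log+=6
emit(0) @ H0 ⇒ out+=0
H0 returns [0, 0]
H1 returns [0, 0]
H2 returns ([0, 0], (6))
H3 returns [([0, 0], (6))]
= [([0, 0], (6))]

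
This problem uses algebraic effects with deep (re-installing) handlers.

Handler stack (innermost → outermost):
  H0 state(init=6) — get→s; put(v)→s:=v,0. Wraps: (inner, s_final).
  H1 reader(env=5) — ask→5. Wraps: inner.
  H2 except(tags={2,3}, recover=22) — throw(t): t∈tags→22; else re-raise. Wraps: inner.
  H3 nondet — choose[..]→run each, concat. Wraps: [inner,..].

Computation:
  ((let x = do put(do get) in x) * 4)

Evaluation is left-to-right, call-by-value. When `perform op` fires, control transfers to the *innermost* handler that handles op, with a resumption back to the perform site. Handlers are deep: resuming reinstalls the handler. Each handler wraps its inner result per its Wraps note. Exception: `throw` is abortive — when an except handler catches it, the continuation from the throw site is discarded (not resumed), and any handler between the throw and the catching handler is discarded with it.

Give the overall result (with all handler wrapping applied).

Answer: [(0, 6)]

Working:
get @ H0 ⇒ 6
put(6) @ H0 ⇒ s:=6
H0 returns (0, 6)
H1 returns (0, 6)
H2 returns (0, 6)
H3 returns [(0, 6)]
= [(0, 6)]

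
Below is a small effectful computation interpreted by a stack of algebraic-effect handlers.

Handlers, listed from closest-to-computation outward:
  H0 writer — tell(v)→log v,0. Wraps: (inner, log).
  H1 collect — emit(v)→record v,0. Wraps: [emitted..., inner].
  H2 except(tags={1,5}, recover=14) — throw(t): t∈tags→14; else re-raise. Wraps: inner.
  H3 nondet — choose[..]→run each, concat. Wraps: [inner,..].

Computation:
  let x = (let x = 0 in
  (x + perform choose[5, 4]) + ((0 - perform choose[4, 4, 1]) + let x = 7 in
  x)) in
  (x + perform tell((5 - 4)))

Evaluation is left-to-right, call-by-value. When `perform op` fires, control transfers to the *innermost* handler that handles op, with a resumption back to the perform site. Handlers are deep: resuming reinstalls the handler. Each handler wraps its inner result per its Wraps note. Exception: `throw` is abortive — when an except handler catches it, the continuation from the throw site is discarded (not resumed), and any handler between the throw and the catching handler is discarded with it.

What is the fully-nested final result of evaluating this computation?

Answer: [[(8, (1))], [(8, (1))], [(11, (1))], [(7, (1))], [(7, (1))], [(10, (1))]]

Evaluation trace:
choose[5, 4] @ H3
  branch[0] choose=5:
    choose[4, 4, 1] @ H3
      branch[0] choose=4:
        tell(1) @ H0 ⇒ log+=1
        H0 returns (8, (1))
        H1 returns [(8, (1))]
        H2 returns [(8, (1))]
        H3 returns [[(8, (1))]]
      branch[1] choose=4:
        tell(1) @ H0 ⇒ log+=1
        H0 returns (8, (1))
        H1 returns [(8, (1))]
        H2 returns [(8, (1))]
        H3 returns [[(8, (1))]]
      branch[2] choose=1:
        tell(1) @ H0 ⇒ log+=1
        H0 returns (11, (1))
        H1 returns [(11, (1))]
        H2 returns [(11, (1))]
        H3 returns [[(11, (1))]]
  branch[1] choose=4:
    choose[4, 4, 1] @ H3
      branch[0] choose=4:
        tell(1) @ H0 ⇒ log+=1
        H0 returns (7, (1))
        H1 returns [(7, (1))]
        H2 returns [(7, (1))]
        H3 returns [[(7, (1))]]
      branch[1] choose=4:
        tell(1) @ H0 ⇒ log+=1
        H0 returns (7, (1))
        H1 returns [(7, (1))]
        H2 returns [(7, (1))]
        H3 returns [[(7, (1))]]
      branch[2] choose=1:
        tell(1) @ H0 ⇒ log+=1
        H0 returns (10, (1))
        H1 returns [(10, (1))]
        H2 returns [(10, (1))]
        H3 returns [[(10, (1))]]
= [[(8, (1))], [(8, (1))], [(11, (1))], [(7, (1))], [(7, (1))], [(10, (1))]]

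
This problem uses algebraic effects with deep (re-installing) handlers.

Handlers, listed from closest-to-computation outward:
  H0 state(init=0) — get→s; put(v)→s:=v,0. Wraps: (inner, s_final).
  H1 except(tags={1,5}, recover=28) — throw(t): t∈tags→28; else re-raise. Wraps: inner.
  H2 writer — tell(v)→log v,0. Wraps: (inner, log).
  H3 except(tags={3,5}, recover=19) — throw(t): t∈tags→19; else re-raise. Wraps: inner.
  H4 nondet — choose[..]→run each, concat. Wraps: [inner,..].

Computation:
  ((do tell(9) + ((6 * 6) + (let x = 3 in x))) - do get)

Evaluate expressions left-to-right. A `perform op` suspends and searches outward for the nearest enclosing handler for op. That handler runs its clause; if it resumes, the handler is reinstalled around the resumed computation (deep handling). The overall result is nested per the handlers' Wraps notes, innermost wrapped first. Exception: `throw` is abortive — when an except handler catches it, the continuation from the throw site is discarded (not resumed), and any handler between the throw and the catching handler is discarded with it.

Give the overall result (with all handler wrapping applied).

Step-by-step:
tell(9) @ H2 ⇒ log+=9
get @ H0 ⇒ 0
H0 returns (39, 0)
H1 returns (39, 0)
H2 returns ((39, 0), (9))
H3 returns ((39, 0), (9))
H4 returns [((39, 0), (9))]
= [((39, 0), (9))]

Answer: [((39, 0), (9))]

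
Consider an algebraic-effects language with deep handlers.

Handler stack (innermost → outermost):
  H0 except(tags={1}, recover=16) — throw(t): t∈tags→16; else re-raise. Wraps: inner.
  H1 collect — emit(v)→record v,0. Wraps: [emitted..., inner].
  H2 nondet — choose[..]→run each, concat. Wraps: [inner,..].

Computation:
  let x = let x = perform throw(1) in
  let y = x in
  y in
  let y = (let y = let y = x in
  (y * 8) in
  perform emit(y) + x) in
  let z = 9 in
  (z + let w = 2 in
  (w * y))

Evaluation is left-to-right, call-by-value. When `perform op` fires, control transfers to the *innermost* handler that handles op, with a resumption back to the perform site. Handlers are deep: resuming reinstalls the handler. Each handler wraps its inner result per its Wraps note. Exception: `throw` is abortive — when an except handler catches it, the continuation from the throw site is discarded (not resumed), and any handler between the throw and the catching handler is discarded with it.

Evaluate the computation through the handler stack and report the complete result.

Answer: [[16]]

Evaluation trace:
throw(1) @ H0 caught ⇒ 16
H1 returns [16]
H2 returns [[16]]
= [[16]]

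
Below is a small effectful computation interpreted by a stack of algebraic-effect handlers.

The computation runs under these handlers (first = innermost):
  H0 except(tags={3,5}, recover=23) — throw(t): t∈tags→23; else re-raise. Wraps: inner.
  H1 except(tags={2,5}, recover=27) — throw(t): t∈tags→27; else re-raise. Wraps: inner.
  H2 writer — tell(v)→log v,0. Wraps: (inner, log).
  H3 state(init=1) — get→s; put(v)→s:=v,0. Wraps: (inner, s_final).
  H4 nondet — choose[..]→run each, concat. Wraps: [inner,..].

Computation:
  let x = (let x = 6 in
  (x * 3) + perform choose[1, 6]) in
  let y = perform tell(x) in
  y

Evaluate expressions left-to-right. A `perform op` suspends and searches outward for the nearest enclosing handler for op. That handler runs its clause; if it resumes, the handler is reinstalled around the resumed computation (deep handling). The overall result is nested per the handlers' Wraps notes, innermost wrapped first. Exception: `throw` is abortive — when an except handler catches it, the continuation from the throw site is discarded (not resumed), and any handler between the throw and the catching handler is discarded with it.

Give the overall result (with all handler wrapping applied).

Answer: [((0, (19)), 1), ((0, (24)), 1)]

Evaluation trace:
choose[1, 6] @ H4
  branch[0] choose=1:
    tell(19) @ H2 ⇒ log+=19
    H0 returns 0
    H1 returns 0
    H2 returns (0, (19))
    H3 returns ((0, (19)), 1)
    H4 returns [((0, (19)), 1)]
  branch[1] choose=6:
    tell(24) @ H2 ⇒ log+=24
    H0 returns 0
    H1 returns 0
    H2 returns (0, (24))
    H3 returns ((0, (24)), 1)
    H4 returns [((0, (24)), 1)]
= [((0, (19)), 1), ((0, (24)), 1)]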